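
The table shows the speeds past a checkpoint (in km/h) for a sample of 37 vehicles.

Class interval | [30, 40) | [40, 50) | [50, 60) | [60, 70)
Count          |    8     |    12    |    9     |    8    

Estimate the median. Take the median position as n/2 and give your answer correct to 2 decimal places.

Cumulative frequencies: 8, 20, 29, 37
n = 37; position = n/2 = 18.5.
This falls in the class [40, 50): L = 40, F = 8, f = 12, h = 10.
Median ≈ 40 + ((18.5 − 8) / 12) × 10 = 48.7500

48.75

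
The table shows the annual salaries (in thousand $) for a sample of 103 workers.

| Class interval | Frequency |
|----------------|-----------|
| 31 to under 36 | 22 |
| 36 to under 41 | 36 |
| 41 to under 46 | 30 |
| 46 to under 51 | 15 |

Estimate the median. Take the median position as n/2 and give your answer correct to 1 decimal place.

40.1

Cumulative frequencies: 22, 58, 88, 103
n = 103; position = n/2 = 51.5.
This falls in the class 36 to under 41: L = 36, F = 22, f = 36, h = 5.
Median ≈ 36 + ((51.5 − 22) / 36) × 5 = 40.0972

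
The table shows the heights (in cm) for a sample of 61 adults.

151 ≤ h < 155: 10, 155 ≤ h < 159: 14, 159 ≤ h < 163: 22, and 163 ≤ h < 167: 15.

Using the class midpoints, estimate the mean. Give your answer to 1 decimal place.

159.8

Midpoints: 153, 157, 161, 165
Σfm = 10×153 + 14×157 + 22×161 + 15×165 = 9745
n = Σf = 61
Mean = 9745 / 61 = 159.7541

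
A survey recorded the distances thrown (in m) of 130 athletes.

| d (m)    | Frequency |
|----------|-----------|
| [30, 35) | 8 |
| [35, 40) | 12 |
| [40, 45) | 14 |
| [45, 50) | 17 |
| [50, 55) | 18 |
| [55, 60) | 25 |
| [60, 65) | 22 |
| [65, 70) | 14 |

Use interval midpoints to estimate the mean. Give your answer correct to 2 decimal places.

52.42

Midpoints: 32.5, 37.5, 42.5, 47.5, 52.5, 57.5, 62.5, 67.5
Σfm = 8×32.5 + 12×37.5 + 14×42.5 + 17×47.5 + 18×52.5 + 25×57.5 + 22×62.5 + 14×67.5 = 6815
n = Σf = 130
Mean = 6815 / 130 = 52.4231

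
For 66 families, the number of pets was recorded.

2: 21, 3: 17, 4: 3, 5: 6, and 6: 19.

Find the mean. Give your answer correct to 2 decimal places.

3.77

Values: 2, 3, 4, 5, 6
Σfx = 21×2 + 17×3 + 3×4 + 6×5 + 19×6 = 249
n = Σf = 66
Mean = 249 / 66 = 3.7727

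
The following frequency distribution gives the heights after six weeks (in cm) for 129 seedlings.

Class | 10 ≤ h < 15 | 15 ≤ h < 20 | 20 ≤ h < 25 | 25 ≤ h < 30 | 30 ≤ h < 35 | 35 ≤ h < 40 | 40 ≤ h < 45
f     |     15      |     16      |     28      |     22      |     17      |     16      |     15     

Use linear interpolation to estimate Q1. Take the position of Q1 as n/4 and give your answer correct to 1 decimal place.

Cumulative frequencies: 15, 31, 59, 81, 98, 114, 129
n = 129; position = n/4 = 32.25.
This falls in the class 20 ≤ h < 25: L = 20, F = 31, f = 28, h = 5.
Lower quartile ≈ 20 + ((32.25 − 31) / 28) × 5 = 20.2232

20.2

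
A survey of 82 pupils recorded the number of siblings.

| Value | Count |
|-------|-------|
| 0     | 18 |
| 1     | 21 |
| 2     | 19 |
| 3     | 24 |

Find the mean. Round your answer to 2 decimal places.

1.60

Values: 0, 1, 2, 3
Σfx = 18×0 + 21×1 + 19×2 + 24×3 = 131
n = Σf = 82
Mean = 131 / 82 = 1.5976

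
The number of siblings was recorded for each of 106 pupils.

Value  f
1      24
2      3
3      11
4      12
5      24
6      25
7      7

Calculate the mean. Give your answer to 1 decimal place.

4.1

Values: 1, 2, 3, 4, 5, 6, 7
Σfx = 24×1 + 3×2 + 11×3 + 12×4 + 24×5 + 25×6 + 7×7 = 430
n = Σf = 106
Mean = 430 / 106 = 4.0566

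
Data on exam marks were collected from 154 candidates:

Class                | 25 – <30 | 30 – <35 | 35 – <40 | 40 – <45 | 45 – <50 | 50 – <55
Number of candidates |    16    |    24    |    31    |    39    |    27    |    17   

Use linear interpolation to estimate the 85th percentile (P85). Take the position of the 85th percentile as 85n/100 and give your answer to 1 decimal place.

Cumulative frequencies: 16, 40, 71, 110, 137, 154
n = 154; position = 85n/100 = 130.9.
This falls in the class 45 – <50: L = 45, F = 110, f = 27, h = 5.
85th percentile ≈ 45 + ((130.9 − 110) / 27) × 5 = 48.8704

48.9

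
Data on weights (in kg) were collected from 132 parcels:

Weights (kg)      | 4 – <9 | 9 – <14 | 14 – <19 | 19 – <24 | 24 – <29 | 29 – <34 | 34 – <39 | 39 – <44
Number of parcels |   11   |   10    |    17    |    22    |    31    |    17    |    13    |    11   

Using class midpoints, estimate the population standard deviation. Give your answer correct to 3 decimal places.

Midpoints: 6.5, 11.5, 16.5, 21.5, 26.5, 31.5, 36.5, 41.5
n = 132, Σfm = 3228, mean = 24.4545
Σfm² = 91487
Σf(m − x̄)² = Σfm² − (Σfm)²/n = 91487 − 3228²/132 = 12547.7273
Population variance = 12547.7273 / 132 = 95.0585
Standard deviation = √95.0585 = 9.7498

9.750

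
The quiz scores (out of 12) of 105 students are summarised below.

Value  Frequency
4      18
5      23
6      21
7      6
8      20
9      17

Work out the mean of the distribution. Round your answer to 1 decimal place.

6.4

Values: 4, 5, 6, 7, 8, 9
Σfx = 18×4 + 23×5 + 21×6 + 6×7 + 20×8 + 17×9 = 668
n = Σf = 105
Mean = 668 / 105 = 6.3619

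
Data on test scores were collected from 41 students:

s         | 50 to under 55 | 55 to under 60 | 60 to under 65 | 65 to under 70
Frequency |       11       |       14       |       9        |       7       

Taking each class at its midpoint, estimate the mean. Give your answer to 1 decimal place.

59.0

Midpoints: 52.5, 57.5, 62.5, 67.5
Σfm = 11×52.5 + 14×57.5 + 9×62.5 + 7×67.5 = 2417.5
n = Σf = 41
Mean = 2417.5 / 41 = 58.9634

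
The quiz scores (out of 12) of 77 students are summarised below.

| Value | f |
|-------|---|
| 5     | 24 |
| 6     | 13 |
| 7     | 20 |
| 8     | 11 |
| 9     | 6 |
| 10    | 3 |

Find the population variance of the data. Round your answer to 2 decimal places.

Values: 5, 6, 7, 8, 9, 10
n = 77, Σfx = 510, mean = 6.6234
Σfx² = 3538
Σf(x − x̄)² = Σfx² − (Σfx)²/n = 3538 − 510²/77 = 160.0779
Population variance = 160.0779 / 77 = 2.0789

2.08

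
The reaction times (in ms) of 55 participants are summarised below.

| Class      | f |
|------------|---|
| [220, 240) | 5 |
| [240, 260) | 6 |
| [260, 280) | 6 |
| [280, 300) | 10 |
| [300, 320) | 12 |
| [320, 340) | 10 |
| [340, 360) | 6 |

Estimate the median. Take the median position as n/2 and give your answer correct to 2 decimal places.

300.83

Cumulative frequencies: 5, 11, 17, 27, 39, 49, 55
n = 55; position = n/2 = 27.5.
This falls in the class [300, 320): L = 300, F = 27, f = 12, h = 20.
Median ≈ 300 + ((27.5 − 27) / 12) × 20 = 300.8333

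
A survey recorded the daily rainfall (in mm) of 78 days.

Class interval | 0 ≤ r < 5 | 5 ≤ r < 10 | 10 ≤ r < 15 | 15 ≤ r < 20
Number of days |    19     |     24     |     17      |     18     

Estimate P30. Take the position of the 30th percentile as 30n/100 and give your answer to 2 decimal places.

5.92

Cumulative frequencies: 19, 43, 60, 78
n = 78; position = 30n/100 = 23.4.
This falls in the class 5 ≤ r < 10: L = 5, F = 19, f = 24, h = 5.
30th percentile ≈ 5 + ((23.4 − 19) / 24) × 5 = 5.9167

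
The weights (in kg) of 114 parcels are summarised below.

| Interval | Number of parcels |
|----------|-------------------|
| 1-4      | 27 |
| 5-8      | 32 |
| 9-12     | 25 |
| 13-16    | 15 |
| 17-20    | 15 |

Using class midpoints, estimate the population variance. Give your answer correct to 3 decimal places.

Midpoints: 2.5, 6.5, 10.5, 14.5, 18.5
n = 114, Σfm = 1033, mean = 9.0614
Σfm² = 12564.5
Σf(m − x̄)² = Σfm² − (Σfm)²/n = 12564.5 − 1033²/114 = 3204.0702
Population variance = 3204.0702 / 114 = 28.1059

28.106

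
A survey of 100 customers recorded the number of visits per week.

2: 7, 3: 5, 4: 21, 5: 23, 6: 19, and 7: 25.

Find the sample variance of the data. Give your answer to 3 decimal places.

2.223

Values: 2, 3, 4, 5, 6, 7
n = 100, Σfx = 517, mean = 5.1700
Σfx² = 2893
Σf(x − x̄)² = Σfx² − (Σfx)²/n = 2893 − 517²/100 = 220.1100
Sample variance = 220.1100 / 99 = 2.2233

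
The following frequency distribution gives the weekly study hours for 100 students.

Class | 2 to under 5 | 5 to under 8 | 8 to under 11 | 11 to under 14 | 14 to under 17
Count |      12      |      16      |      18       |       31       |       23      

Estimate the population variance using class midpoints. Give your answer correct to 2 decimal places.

Midpoints: 3.5, 6.5, 9.5, 12.5, 15.5
n = 100, Σfm = 1061, mean = 10.6100
Σfm² = 12817
Σf(m − x̄)² = Σfm² − (Σfm)²/n = 12817 − 1061²/100 = 1559.7900
Population variance = 1559.7900 / 100 = 15.5979

15.60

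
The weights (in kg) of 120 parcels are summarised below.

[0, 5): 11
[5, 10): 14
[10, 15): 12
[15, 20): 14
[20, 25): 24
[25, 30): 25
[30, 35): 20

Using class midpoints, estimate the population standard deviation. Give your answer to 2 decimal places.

Midpoints: 2.5, 7.5, 12.5, 17.5, 22.5, 27.5, 32.5
n = 120, Σfm = 2405, mean = 20.0417
Σfm² = 59200
Σf(m − x̄)² = Σfm² − (Σfm)²/n = 59200 − 2405²/120 = 10999.7917
Population variance = 10999.7917 / 120 = 91.6649
Standard deviation = √91.6649 = 9.5742

9.57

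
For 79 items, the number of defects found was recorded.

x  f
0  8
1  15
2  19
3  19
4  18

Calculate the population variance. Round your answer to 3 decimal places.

1.655

Values: 0, 1, 2, 3, 4
n = 79, Σfx = 182, mean = 2.3038
Σfx² = 550
Σf(x − x̄)² = Σfx² − (Σfx)²/n = 550 − 182²/79 = 130.7089
Population variance = 130.7089 / 79 = 1.6545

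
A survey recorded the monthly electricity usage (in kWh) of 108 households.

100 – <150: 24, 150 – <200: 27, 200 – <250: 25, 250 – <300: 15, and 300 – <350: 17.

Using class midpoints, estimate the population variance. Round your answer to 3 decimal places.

Midpoints: 125, 175, 225, 275, 325
n = 108, Σfm = 23000, mean = 212.9630
Σfm² = 5397500
Σf(m − x̄)² = Σfm² − (Σfm)²/n = 5397500 − 23000²/108 = 499351.8519
Population variance = 499351.8519 / 108 = 4623.6283

4623.628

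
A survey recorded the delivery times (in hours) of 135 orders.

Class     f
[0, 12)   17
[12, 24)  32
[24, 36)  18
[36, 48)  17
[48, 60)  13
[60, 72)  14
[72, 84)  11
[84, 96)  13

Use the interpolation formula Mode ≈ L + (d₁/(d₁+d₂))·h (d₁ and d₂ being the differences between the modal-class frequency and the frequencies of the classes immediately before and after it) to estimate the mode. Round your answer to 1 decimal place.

Modal class: [12, 24) (highest frequency 32).
d₁ = 32 − 17 = 15, d₂ = 32 − 18 = 14
Mode ≈ 12 + (15/(15+14)) × 12 = 12 + 6.2069 = 18.2069

18.2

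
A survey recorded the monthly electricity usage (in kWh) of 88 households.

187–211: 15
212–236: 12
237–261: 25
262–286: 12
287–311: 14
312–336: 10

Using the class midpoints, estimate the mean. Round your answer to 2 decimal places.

Midpoints: 199, 224, 249, 274, 299, 324
Σfm = 15×199 + 12×224 + 25×249 + 12×274 + 14×299 + 10×324 = 22612
n = Σf = 88
Mean = 22612 / 88 = 256.9545

256.95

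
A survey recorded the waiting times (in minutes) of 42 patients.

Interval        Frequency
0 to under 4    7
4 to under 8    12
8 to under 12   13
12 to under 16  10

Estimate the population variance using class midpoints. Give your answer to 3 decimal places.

16.726

Midpoints: 2, 6, 10, 14
n = 42, Σfm = 356, mean = 8.4762
Σfm² = 3720
Σf(m − x̄)² = Σfm² − (Σfm)²/n = 3720 − 356²/42 = 702.4762
Population variance = 702.4762 / 42 = 16.7256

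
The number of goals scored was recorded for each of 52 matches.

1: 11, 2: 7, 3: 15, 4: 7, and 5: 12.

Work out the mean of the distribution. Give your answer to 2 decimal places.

Values: 1, 2, 3, 4, 5
Σfx = 11×1 + 7×2 + 15×3 + 7×4 + 12×5 = 158
n = Σf = 52
Mean = 158 / 52 = 3.0385

3.04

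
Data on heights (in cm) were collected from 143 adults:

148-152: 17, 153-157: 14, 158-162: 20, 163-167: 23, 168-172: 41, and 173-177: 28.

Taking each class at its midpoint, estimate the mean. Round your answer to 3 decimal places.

Midpoints: 150, 155, 160, 165, 170, 175
Σfm = 17×150 + 14×155 + 20×160 + 23×165 + 41×170 + 28×175 = 23585
n = Σf = 143
Mean = 23585 / 143 = 164.9301

164.930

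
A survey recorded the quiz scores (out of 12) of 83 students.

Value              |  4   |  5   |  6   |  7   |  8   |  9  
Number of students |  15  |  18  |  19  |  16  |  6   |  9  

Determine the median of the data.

Cumulative frequencies: 15, 33, 52, 68, 74, 83
n = 83, so the median is the value in position (n+1)/2 = 42.
Position 42 falls at value 6.

6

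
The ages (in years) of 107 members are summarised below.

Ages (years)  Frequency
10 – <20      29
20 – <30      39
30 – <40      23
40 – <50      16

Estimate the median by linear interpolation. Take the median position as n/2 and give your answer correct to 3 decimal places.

26.282

Cumulative frequencies: 29, 68, 91, 107
n = 107; position = n/2 = 53.5.
This falls in the class 20 – <30: L = 20, F = 29, f = 39, h = 10.
Median ≈ 20 + ((53.5 − 29) / 39) × 10 = 26.2821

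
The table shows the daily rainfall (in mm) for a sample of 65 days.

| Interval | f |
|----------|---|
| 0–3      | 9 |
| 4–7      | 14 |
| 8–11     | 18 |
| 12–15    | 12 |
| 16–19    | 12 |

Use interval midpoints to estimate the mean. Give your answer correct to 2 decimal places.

Midpoints: 1.5, 5.5, 9.5, 13.5, 17.5
Σfm = 9×1.5 + 14×5.5 + 18×9.5 + 12×13.5 + 12×17.5 = 633.5
n = Σf = 65
Mean = 633.5 / 65 = 9.7462

9.75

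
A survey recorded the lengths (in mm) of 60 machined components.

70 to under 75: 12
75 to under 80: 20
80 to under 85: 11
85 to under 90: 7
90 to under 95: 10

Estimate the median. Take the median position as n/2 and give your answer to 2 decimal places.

79.50

Cumulative frequencies: 12, 32, 43, 50, 60
n = 60; position = n/2 = 30.
This falls in the class 75 to under 80: L = 75, F = 12, f = 20, h = 5.
Median ≈ 75 + ((30 − 12) / 20) × 5 = 79.5000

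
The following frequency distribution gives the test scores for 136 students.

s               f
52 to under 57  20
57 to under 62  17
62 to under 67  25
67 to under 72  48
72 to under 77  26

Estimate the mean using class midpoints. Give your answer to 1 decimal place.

Midpoints: 54.5, 59.5, 64.5, 69.5, 74.5
Σfm = 20×54.5 + 17×59.5 + 25×64.5 + 48×69.5 + 26×74.5 = 8987
n = Σf = 136
Mean = 8987 / 136 = 66.0809

66.1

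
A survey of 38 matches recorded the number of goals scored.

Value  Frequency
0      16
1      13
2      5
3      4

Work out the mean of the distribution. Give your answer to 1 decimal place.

Values: 0, 1, 2, 3
Σfx = 16×0 + 13×1 + 5×2 + 4×3 = 35
n = Σf = 38
Mean = 35 / 38 = 0.9211

0.9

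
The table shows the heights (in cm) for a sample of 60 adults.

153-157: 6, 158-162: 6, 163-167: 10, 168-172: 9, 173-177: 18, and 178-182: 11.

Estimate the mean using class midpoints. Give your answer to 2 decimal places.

Midpoints: 155, 160, 165, 170, 175, 180
Σfm = 6×155 + 6×160 + 10×165 + 9×170 + 18×175 + 11×180 = 10200
n = Σf = 60
Mean = 10200 / 60 = 170.0000

170.00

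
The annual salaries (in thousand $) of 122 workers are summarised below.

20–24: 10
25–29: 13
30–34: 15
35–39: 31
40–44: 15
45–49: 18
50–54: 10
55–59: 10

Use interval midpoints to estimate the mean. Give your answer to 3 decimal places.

39.049

Midpoints: 22, 27, 32, 37, 42, 47, 52, 57
Σfm = 10×22 + 13×27 + 15×32 + 31×37 + 15×42 + 18×47 + 10×52 + 10×57 = 4764
n = Σf = 122
Mean = 4764 / 122 = 39.0492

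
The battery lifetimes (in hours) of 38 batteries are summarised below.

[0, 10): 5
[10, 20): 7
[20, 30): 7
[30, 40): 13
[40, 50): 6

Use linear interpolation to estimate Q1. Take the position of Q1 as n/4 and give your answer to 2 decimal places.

Cumulative frequencies: 5, 12, 19, 32, 38
n = 38; position = n/4 = 9.5.
This falls in the class [10, 20): L = 10, F = 5, f = 7, h = 10.
Lower quartile ≈ 10 + ((9.5 − 5) / 7) × 10 = 16.4286

16.43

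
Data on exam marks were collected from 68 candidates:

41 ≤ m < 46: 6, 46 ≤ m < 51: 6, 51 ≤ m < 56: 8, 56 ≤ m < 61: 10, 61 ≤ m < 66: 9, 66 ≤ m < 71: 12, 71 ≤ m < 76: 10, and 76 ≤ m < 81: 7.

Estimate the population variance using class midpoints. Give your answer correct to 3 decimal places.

Midpoints: 43.5, 48.5, 53.5, 58.5, 63.5, 68.5, 73.5, 78.5
n = 68, Σfm = 4243, mean = 62.3971
Σfm² = 272343
Σf(m − x̄)² = Σfm² − (Σfm)²/n = 272343 − 4243²/68 = 7592.2794
Population variance = 7592.2794 / 68 = 111.6512

111.651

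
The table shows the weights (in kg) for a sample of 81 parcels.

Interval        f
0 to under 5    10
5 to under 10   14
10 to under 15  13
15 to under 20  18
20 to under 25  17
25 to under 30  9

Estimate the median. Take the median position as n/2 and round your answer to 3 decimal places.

15.972

Cumulative frequencies: 10, 24, 37, 55, 72, 81
n = 81; position = n/2 = 40.5.
This falls in the class 15 to under 20: L = 15, F = 37, f = 18, h = 5.
Median ≈ 15 + ((40.5 − 37) / 18) × 5 = 15.9722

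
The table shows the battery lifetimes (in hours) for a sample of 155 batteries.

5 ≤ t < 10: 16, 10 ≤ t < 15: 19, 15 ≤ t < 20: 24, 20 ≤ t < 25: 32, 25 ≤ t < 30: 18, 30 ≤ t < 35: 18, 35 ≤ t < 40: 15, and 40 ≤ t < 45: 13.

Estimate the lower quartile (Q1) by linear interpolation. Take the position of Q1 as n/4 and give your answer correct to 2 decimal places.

15.78

Cumulative frequencies: 16, 35, 59, 91, 109, 127, 142, 155
n = 155; position = n/4 = 38.75.
This falls in the class 15 ≤ t < 20: L = 15, F = 35, f = 24, h = 5.
Lower quartile ≈ 15 + ((38.75 − 35) / 24) × 5 = 15.7812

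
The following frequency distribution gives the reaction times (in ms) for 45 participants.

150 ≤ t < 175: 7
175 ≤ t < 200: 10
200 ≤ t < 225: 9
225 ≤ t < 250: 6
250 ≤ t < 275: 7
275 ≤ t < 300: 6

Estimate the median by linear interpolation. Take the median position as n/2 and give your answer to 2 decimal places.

215.28

Cumulative frequencies: 7, 17, 26, 32, 39, 45
n = 45; position = n/2 = 22.5.
This falls in the class 200 ≤ t < 225: L = 200, F = 17, f = 9, h = 25.
Median ≈ 200 + ((22.5 − 17) / 9) × 25 = 215.2778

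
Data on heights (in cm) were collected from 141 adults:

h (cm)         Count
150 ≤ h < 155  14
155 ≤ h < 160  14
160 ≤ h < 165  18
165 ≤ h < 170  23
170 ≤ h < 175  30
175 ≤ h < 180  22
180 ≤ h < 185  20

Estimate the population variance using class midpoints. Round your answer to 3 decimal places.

85.637

Midpoints: 152.5, 157.5, 162.5, 167.5, 172.5, 177.5, 182.5
n = 141, Σfm = 23847.5, mean = 169.1312
Σfm² = 4045431.25
Σf(m − x̄)² = Σfm² − (Σfm)²/n = 4045431.25 − 23847.5²/141 = 12074.8227
Population variance = 12074.8227 / 141 = 85.6370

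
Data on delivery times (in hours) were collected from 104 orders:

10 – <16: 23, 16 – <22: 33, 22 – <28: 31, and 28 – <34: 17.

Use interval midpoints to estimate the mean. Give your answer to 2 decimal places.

21.42

Midpoints: 13, 19, 25, 31
Σfm = 23×13 + 33×19 + 31×25 + 17×31 = 2228
n = Σf = 104
Mean = 2228 / 104 = 21.4231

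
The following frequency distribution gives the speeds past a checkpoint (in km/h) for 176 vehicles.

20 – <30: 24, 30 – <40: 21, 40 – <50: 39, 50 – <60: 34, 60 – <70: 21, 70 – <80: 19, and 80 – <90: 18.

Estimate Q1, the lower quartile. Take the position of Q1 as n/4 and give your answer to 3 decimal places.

39.524

Cumulative frequencies: 24, 45, 84, 118, 139, 158, 176
n = 176; position = n/4 = 44.
This falls in the class 30 – <40: L = 30, F = 24, f = 21, h = 10.
Lower quartile ≈ 30 + ((44 − 24) / 21) × 10 = 39.5238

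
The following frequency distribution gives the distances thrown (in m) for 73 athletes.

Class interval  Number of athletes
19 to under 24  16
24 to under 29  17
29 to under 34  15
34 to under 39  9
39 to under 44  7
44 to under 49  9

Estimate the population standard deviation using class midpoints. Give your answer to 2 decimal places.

8.26

Midpoints: 21.5, 26.5, 31.5, 36.5, 41.5, 46.5
n = 73, Σfm = 2304.5, mean = 31.5685
Σfm² = 77724.25
Σf(m − x̄)² = Σfm² − (Σfm)²/n = 77724.25 − 2304.5²/73 = 4974.6575
Population variance = 4974.6575 / 73 = 68.1460
Standard deviation = √68.1460 = 8.2551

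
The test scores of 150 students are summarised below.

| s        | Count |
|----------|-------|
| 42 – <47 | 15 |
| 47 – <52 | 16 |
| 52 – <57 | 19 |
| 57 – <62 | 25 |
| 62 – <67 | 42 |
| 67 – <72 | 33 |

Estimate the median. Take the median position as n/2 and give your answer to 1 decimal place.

Cumulative frequencies: 15, 31, 50, 75, 117, 150
n = 150; position = n/2 = 75.
This falls in the class 57 – <62: L = 57, F = 50, f = 25, h = 5.
Median ≈ 57 + ((75 − 50) / 25) × 5 = 62.0000

62.0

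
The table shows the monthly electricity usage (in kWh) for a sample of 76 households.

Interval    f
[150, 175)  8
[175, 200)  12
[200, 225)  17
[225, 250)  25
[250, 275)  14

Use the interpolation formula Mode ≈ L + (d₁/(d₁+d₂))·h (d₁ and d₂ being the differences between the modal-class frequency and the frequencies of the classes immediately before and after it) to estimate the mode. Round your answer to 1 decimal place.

235.5

Modal class: [225, 250) (highest frequency 25).
d₁ = 25 − 17 = 8, d₂ = 25 − 14 = 11
Mode ≈ 225 + (8/(8+11)) × 25 = 225 + 10.5263 = 235.5263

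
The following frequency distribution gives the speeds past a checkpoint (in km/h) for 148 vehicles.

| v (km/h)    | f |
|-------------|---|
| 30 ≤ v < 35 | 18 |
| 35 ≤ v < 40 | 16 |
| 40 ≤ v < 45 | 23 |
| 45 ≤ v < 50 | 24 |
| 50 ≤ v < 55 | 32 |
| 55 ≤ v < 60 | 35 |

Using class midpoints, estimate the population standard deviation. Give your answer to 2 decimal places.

Midpoints: 32.5, 37.5, 42.5, 47.5, 52.5, 57.5
n = 148, Σfm = 6995, mean = 47.2635
Σfm² = 341125
Σf(m − x̄)² = Σfm² − (Σfm)²/n = 341125 − 6995²/148 = 10516.7230
Population variance = 10516.7230 / 148 = 71.0589
Standard deviation = √71.0589 = 8.4296

8.43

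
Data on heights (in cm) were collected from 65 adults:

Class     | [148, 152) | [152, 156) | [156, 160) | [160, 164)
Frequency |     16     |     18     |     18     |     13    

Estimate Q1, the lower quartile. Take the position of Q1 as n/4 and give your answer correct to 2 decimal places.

Cumulative frequencies: 16, 34, 52, 65
n = 65; position = n/4 = 16.25.
This falls in the class [152, 156): L = 152, F = 16, f = 18, h = 4.
Lower quartile ≈ 152 + ((16.25 − 16) / 18) × 4 = 152.0556

152.06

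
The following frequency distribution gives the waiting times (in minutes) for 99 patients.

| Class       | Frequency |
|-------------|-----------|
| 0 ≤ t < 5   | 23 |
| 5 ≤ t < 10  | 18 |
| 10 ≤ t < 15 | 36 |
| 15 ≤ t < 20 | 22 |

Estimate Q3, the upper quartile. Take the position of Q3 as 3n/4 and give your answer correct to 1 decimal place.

14.6

Cumulative frequencies: 23, 41, 77, 99
n = 99; position = 3n/4 = 74.25.
This falls in the class 10 ≤ t < 15: L = 10, F = 41, f = 36, h = 5.
Upper quartile ≈ 10 + ((74.25 − 41) / 36) × 5 = 14.6181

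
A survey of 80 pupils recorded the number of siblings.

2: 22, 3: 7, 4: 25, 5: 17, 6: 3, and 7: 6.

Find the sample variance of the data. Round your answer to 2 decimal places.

Values: 2, 3, 4, 5, 6, 7
n = 80, Σfx = 310, mean = 3.8750
Σfx² = 1378
Σf(x − x̄)² = Σfx² − (Σfx)²/n = 1378 − 310²/80 = 176.7500
Sample variance = 176.7500 / 79 = 2.2373

2.24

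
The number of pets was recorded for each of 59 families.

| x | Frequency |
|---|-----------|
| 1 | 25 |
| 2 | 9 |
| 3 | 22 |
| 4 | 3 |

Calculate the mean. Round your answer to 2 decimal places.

Values: 1, 2, 3, 4
Σfx = 25×1 + 9×2 + 22×3 + 3×4 = 121
n = Σf = 59
Mean = 121 / 59 = 2.0508

2.05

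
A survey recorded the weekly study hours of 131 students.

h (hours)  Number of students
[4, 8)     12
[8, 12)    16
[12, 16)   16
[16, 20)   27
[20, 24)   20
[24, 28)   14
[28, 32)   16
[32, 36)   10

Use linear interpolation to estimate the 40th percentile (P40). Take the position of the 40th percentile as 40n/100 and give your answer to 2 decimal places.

Cumulative frequencies: 12, 28, 44, 71, 91, 105, 121, 131
n = 131; position = 40n/100 = 52.4.
This falls in the class [16, 20): L = 16, F = 44, f = 27, h = 4.
40th percentile ≈ 16 + ((52.4 − 44) / 27) × 4 = 17.2444

17.24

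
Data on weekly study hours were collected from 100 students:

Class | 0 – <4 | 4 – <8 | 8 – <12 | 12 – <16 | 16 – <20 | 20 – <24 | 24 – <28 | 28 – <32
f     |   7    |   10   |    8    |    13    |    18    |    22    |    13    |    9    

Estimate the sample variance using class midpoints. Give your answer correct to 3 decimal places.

Midpoints: 2, 6, 10, 14, 18, 22, 26, 30
n = 100, Σfm = 1752, mean = 17.5200
Σfm² = 37104
Σf(m − x̄)² = Σfm² − (Σfm)²/n = 37104 − 1752²/100 = 6408.9600
Sample variance = 6408.9600 / 99 = 64.7370

64.737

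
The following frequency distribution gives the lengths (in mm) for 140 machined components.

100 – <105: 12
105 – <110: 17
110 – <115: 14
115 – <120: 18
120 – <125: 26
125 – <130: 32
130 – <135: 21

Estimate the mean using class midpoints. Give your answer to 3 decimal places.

119.964

Midpoints: 102.5, 107.5, 112.5, 117.5, 122.5, 127.5, 132.5
Σfm = 12×102.5 + 17×107.5 + 14×112.5 + 18×117.5 + 26×122.5 + 32×127.5 + 21×132.5 = 16795
n = Σf = 140
Mean = 16795 / 140 = 119.9643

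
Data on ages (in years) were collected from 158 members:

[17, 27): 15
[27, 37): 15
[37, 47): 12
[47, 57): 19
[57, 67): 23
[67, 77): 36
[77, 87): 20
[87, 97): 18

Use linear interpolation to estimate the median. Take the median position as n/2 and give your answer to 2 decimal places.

Cumulative frequencies: 15, 30, 42, 61, 84, 120, 140, 158
n = 158; position = n/2 = 79.
This falls in the class [57, 67): L = 57, F = 61, f = 23, h = 10.
Median ≈ 57 + ((79 − 61) / 23) × 10 = 64.8261

64.83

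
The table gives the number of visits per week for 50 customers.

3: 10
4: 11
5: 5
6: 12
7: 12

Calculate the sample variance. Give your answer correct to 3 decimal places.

Values: 3, 4, 5, 6, 7
n = 50, Σfx = 255, mean = 5.1000
Σfx² = 1411
Σf(x − x̄)² = Σfx² − (Σfx)²/n = 1411 − 255²/50 = 110.5000
Sample variance = 110.5000 / 49 = 2.2551

2.255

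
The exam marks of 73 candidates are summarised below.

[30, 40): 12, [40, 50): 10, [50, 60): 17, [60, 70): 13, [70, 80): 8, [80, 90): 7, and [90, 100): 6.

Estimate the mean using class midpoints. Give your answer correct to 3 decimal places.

Midpoints: 35, 45, 55, 65, 75, 85, 95
Σfm = 12×35 + 10×45 + 17×55 + 13×65 + 8×75 + 7×85 + 6×95 = 4415
n = Σf = 73
Mean = 4415 / 73 = 60.4795

60.479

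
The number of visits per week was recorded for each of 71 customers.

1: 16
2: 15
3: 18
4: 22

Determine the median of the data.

Cumulative frequencies: 16, 31, 49, 71
n = 71, so the median is the value in position (n+1)/2 = 36.
Position 36 falls at value 3.

3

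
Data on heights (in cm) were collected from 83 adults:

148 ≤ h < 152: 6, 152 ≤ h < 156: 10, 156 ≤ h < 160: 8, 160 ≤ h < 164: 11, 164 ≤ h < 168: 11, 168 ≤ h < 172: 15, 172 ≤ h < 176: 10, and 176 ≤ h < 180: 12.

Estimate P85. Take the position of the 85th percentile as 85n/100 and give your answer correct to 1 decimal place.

Cumulative frequencies: 6, 16, 24, 35, 46, 61, 71, 83
n = 83; position = 85n/100 = 70.55.
This falls in the class 172 ≤ h < 176: L = 172, F = 61, f = 10, h = 4.
85th percentile ≈ 172 + ((70.55 − 61) / 10) × 4 = 175.8200

175.8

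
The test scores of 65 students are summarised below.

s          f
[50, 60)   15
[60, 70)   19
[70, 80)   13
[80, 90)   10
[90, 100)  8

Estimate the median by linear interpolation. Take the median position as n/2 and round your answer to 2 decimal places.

Cumulative frequencies: 15, 34, 47, 57, 65
n = 65; position = n/2 = 32.5.
This falls in the class [60, 70): L = 60, F = 15, f = 19, h = 10.
Median ≈ 60 + ((32.5 − 15) / 19) × 10 = 69.2105

69.21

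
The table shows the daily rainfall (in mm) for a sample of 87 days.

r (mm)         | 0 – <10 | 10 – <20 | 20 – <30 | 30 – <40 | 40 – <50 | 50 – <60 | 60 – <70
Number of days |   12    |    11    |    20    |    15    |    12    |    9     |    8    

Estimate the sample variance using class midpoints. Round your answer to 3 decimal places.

331.836

Midpoints: 5, 15, 25, 35, 45, 55, 65
n = 87, Σfm = 2805, mean = 32.2414
Σfm² = 118975
Σf(m − x̄)² = Σfm² − (Σfm)²/n = 118975 − 2805²/87 = 28537.9310
Sample variance = 28537.9310 / 86 = 331.8364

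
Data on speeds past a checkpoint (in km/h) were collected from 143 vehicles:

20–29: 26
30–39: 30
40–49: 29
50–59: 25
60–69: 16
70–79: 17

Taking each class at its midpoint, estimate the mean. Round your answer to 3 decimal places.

46.318

Midpoints: 24.5, 34.5, 44.5, 54.5, 64.5, 74.5
Σfm = 26×24.5 + 30×34.5 + 29×44.5 + 25×54.5 + 16×64.5 + 17×74.5 = 6623.5
n = Σf = 143
Mean = 6623.5 / 143 = 46.3182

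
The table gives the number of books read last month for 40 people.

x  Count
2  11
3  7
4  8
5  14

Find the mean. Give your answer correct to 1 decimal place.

3.6

Values: 2, 3, 4, 5
Σfx = 11×2 + 7×3 + 8×4 + 14×5 = 145
n = Σf = 40
Mean = 145 / 40 = 3.6250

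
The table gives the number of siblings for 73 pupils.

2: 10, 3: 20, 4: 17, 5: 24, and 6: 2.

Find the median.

4

Cumulative frequencies: 10, 30, 47, 71, 73
n = 73, so the median is the value in position (n+1)/2 = 37.
Position 37 falls at value 4.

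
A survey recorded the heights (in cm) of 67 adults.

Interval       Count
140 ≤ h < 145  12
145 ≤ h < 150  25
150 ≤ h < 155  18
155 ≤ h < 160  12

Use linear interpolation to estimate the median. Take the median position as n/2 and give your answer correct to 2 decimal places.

149.30

Cumulative frequencies: 12, 37, 55, 67
n = 67; position = n/2 = 33.5.
This falls in the class 145 ≤ h < 150: L = 145, F = 12, f = 25, h = 5.
Median ≈ 145 + ((33.5 − 12) / 25) × 5 = 149.3000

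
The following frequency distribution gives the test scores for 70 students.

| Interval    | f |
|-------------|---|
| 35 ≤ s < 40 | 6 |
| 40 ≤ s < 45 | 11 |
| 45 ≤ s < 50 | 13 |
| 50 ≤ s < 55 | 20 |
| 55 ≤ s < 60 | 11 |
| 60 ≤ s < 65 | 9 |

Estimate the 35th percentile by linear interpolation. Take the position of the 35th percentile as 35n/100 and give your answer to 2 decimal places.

Cumulative frequencies: 6, 17, 30, 50, 61, 70
n = 70; position = 35n/100 = 24.5.
This falls in the class 45 ≤ s < 50: L = 45, F = 17, f = 13, h = 5.
35th percentile ≈ 45 + ((24.5 − 17) / 13) × 5 = 47.8846

47.88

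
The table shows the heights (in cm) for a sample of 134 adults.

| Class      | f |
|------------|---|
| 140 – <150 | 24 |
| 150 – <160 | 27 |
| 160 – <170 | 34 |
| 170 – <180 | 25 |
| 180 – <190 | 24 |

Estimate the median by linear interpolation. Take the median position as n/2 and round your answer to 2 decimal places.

164.71

Cumulative frequencies: 24, 51, 85, 110, 134
n = 134; position = n/2 = 67.
This falls in the class 160 – <170: L = 160, F = 51, f = 34, h = 10.
Median ≈ 160 + ((67 − 51) / 34) × 10 = 164.7059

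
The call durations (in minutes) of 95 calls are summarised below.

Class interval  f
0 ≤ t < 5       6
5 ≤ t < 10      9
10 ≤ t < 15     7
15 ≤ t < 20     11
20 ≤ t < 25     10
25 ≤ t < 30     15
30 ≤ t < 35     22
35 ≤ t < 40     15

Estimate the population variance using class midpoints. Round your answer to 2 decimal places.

117.30

Midpoints: 2.5, 7.5, 12.5, 17.5, 22.5, 27.5, 32.5, 37.5
n = 95, Σfm = 2277.5, mean = 23.9737
Σfm² = 65743.75
Σf(m − x̄)² = Σfm² − (Σfm)²/n = 65743.75 − 2277.5²/95 = 11143.6842
Population variance = 11143.6842 / 95 = 117.3019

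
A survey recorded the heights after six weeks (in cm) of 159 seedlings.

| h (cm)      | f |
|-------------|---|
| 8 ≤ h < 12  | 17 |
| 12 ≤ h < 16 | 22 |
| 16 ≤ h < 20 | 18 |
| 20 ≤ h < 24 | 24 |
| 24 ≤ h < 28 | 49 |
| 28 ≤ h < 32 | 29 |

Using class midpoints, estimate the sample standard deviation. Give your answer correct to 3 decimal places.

Midpoints: 10, 14, 18, 22, 26, 30
n = 159, Σfm = 3474, mean = 21.8491
Σfm² = 82684
Σf(m − x̄)² = Σfm² − (Σfm)²/n = 82684 − 3474²/159 = 6780.3774
Sample variance = 6780.3774 / 158 = 42.9138
Standard deviation = √42.9138 = 6.5509

6.551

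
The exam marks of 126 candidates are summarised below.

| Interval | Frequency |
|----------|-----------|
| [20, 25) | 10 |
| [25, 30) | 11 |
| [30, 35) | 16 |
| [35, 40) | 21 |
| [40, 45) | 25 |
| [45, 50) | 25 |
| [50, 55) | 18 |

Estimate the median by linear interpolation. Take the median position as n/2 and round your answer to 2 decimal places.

41.00

Cumulative frequencies: 10, 21, 37, 58, 83, 108, 126
n = 126; position = n/2 = 63.
This falls in the class [40, 45): L = 40, F = 58, f = 25, h = 5.
Median ≈ 40 + ((63 − 58) / 25) × 5 = 41.0000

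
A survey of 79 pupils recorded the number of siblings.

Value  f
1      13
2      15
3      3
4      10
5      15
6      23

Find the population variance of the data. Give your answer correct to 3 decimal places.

3.614

Values: 1, 2, 3, 4, 5, 6
n = 79, Σfx = 305, mean = 3.8608
Σfx² = 1463
Σf(x − x̄)² = Σfx² − (Σfx)²/n = 1463 − 305²/79 = 285.4684
Population variance = 285.4684 / 79 = 3.6135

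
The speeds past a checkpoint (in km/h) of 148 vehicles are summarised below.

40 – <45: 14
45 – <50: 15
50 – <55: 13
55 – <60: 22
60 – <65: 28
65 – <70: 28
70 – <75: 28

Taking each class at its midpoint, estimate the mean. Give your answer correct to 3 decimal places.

60.304

Midpoints: 42.5, 47.5, 52.5, 57.5, 62.5, 67.5, 72.5
Σfm = 14×42.5 + 15×47.5 + 13×52.5 + 22×57.5 + 28×62.5 + 28×67.5 + 28×72.5 = 8925
n = Σf = 148
Mean = 8925 / 148 = 60.3041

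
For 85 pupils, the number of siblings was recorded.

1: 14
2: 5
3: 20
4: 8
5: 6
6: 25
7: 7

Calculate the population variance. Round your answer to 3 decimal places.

Values: 1, 2, 3, 4, 5, 6, 7
n = 85, Σfx = 345, mean = 4.0588
Σfx² = 1735
Σf(x − x̄)² = Σfx² − (Σfx)²/n = 1735 − 345²/85 = 334.7059
Population variance = 334.7059 / 85 = 3.9377

3.938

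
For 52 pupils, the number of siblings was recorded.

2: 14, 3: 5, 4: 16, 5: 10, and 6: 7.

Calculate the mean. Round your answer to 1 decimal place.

Values: 2, 3, 4, 5, 6
Σfx = 14×2 + 5×3 + 16×4 + 10×5 + 7×6 = 199
n = Σf = 52
Mean = 199 / 52 = 3.8269

3.8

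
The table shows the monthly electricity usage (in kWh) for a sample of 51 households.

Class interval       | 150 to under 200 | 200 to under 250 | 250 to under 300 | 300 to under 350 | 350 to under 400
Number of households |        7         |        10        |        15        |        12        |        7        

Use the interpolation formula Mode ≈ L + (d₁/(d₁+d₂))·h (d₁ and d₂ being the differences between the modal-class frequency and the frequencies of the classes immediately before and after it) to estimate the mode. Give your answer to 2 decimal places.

281.25

Modal class: 250 to under 300 (highest frequency 15).
d₁ = 15 − 10 = 5, d₂ = 15 − 12 = 3
Mode ≈ 250 + (5/(5+3)) × 50 = 250 + 31.2500 = 281.2500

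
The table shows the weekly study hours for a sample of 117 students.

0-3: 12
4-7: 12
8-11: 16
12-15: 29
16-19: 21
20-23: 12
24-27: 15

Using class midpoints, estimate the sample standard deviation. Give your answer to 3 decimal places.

Midpoints: 1.5, 5.5, 9.5, 13.5, 17.5, 21.5, 25.5
n = 117, Σfm = 1635.5, mean = 13.9786
Σfm² = 28851.25
Σf(m − x̄)² = Σfm² − (Σfm)²/n = 28851.25 − 1635.5²/117 = 5989.1966
Sample variance = 5989.1966 / 116 = 51.6310
Standard deviation = √51.6310 = 7.1855

7.185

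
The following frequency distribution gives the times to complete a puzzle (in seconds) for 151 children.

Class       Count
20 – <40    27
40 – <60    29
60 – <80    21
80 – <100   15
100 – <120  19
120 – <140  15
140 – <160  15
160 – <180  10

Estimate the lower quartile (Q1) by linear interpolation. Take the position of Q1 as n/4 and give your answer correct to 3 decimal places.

47.414

Cumulative frequencies: 27, 56, 77, 92, 111, 126, 141, 151
n = 151; position = n/4 = 37.75.
This falls in the class 40 – <60: L = 40, F = 27, f = 29, h = 20.
Lower quartile ≈ 40 + ((37.75 − 27) / 29) × 20 = 47.4138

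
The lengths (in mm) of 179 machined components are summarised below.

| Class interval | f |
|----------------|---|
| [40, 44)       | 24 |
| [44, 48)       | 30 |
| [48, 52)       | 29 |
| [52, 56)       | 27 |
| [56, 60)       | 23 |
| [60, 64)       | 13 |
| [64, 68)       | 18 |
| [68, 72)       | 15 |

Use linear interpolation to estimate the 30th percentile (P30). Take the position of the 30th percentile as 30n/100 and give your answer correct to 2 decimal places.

Cumulative frequencies: 24, 54, 83, 110, 133, 146, 164, 179
n = 179; position = 30n/100 = 53.7.
This falls in the class [44, 48): L = 44, F = 24, f = 30, h = 4.
30th percentile ≈ 44 + ((53.7 − 24) / 30) × 4 = 47.9600

47.96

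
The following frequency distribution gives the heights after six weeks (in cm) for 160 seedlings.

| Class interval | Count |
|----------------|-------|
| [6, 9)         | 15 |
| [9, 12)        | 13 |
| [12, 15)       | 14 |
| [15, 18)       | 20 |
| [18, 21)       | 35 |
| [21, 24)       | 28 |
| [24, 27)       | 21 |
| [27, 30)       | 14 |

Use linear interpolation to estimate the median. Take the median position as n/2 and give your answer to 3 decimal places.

Cumulative frequencies: 15, 28, 42, 62, 97, 125, 146, 160
n = 160; position = n/2 = 80.
This falls in the class [18, 21): L = 18, F = 62, f = 35, h = 3.
Median ≈ 18 + ((80 − 62) / 35) × 3 = 19.5429

19.543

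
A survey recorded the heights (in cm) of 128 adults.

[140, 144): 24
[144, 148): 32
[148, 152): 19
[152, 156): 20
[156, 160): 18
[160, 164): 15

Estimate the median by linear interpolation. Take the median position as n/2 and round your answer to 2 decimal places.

Cumulative frequencies: 24, 56, 75, 95, 113, 128
n = 128; position = n/2 = 64.
This falls in the class [148, 152): L = 148, F = 56, f = 19, h = 4.
Median ≈ 148 + ((64 − 56) / 19) × 4 = 149.6842

149.68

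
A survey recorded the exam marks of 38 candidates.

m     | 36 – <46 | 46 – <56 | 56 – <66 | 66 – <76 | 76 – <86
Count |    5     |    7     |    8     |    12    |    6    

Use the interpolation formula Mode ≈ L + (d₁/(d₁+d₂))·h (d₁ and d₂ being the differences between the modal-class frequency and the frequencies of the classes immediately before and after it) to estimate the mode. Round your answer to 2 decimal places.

70.00

Modal class: 66 – <76 (highest frequency 12).
d₁ = 12 − 8 = 4, d₂ = 12 − 6 = 6
Mode ≈ 66 + (4/(4+6)) × 10 = 66 + 4.0000 = 70.0000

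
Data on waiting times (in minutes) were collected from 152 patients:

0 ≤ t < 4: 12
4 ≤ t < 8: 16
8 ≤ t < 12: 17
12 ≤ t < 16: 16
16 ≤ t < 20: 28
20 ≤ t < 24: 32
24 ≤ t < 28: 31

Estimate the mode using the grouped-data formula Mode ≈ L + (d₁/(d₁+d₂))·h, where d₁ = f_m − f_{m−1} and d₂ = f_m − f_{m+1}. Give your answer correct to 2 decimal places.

23.20

Modal class: 20 ≤ t < 24 (highest frequency 32).
d₁ = 32 − 28 = 4, d₂ = 32 − 31 = 1
Mode ≈ 20 + (4/(4+1)) × 4 = 20 + 3.2000 = 23.2000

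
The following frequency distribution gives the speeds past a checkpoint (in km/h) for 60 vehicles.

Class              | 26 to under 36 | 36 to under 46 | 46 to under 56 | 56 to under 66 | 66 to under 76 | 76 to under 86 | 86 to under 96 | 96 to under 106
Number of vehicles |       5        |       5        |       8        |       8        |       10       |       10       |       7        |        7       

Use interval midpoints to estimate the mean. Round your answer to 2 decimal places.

68.67

Midpoints: 31, 41, 51, 61, 71, 81, 91, 101
Σfm = 5×31 + 5×41 + 8×51 + 8×61 + 10×71 + 10×81 + 7×91 + 7×101 = 4120
n = Σf = 60
Mean = 4120 / 60 = 68.6667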